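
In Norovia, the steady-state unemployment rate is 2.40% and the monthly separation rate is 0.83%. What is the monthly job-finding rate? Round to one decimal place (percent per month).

Job-finding rate ≈ 33.8% per month.

From u* = s/(s+f): f = s·(1−u)/u.
f = 0.83 × (1 − 0.0240) / 0.0240 = 0.8101 / 0.0240 ≈ 33.8% per month.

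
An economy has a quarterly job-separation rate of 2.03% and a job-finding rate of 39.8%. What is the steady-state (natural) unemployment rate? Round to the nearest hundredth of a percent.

At steady state the flows balance: s·E = f·U, so U/(E+U) = s/(s+f).
u* = 2.03 / (2.03 + 39.8) = 2.03 / 41.83 = 4.85%.

Steady-state unemployment rate ≈ 4.85%.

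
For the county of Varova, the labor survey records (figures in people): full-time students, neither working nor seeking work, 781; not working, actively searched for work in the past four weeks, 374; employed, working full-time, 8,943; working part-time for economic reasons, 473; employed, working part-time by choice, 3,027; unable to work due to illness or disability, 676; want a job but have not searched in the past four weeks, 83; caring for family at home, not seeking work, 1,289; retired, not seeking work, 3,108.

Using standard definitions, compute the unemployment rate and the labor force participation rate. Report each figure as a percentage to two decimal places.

Unemployment rate ≈ 2.92%; labor force participation rate ≈ 68.34%.

Employed = 8,943 + 473 + 3,027 = 12,443 (anyone who worked, including part-time for economic reasons, counts as employed).
Unemployed = 374.
Labor force = 12,443 + 374 = 12,817.
Not in labor force = 781 + 676 + 83 + 1,289 + 3,108 = 5,937 (those not working and not actively searching are outside the labor force — including those who want a job but have given up searching).
Civilian working-age population = 12,817 + 5,937 = 18,754.
Unemployment rate = 374 / 12,817 = 2.92%.
Labor force participation rate = 12,817 / 18,754 = 68.34%.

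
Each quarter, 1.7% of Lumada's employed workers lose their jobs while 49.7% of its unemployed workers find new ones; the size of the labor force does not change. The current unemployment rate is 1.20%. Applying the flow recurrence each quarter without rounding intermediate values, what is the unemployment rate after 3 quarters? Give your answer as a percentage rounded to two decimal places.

Unemployment rate after three quarters ≈ 3.07%.

With a fixed labor force, u_{t+1} = u_t + s·(1−u_t) − f·u_t = u_t·(1−s−f) + s.
Here 1−s−f = 0.486 and s = 0.017.
u_1 = 0.012000 × 0.486 + 0.017 = 0.022832.
u_2 = 0.022832 × 0.486 + 0.017 = 0.028096.
u_3 = 0.028096 × 0.486 + 0.017 = 0.030655.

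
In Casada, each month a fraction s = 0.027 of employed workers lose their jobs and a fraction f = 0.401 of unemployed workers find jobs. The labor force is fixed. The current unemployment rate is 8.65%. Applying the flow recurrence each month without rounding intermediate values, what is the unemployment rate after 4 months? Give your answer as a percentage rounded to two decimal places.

With a fixed labor force, u_{t+1} = u_t + s·(1−u_t) − f·u_t = u_t·(1−s−f) + s.
Here 1−s−f = 0.572 and s = 0.027.
u_1 = 0.086500 × 0.572 + 0.027 = 0.076478.
u_2 = 0.076478 × 0.572 + 0.027 = 0.070745.
u_3 = 0.070745 × 0.572 + 0.027 = 0.067466.
u_4 = 0.067466 × 0.572 + 0.027 = 0.065591.

Unemployment rate after four months ≈ 6.56%.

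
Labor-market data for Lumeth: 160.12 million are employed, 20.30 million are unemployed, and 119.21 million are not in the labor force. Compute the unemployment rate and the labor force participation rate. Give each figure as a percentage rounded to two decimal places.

Labor force = employed + unemployed = 160.12 + 20.30 = 180.42 million.
Working-age population = 180.42 + 119.21 = 299.63 million.
Unemployment rate = 20.30 / 180.42 = 11.25%.
Labor force participation rate = 180.42 / 299.63 = 60.21%.

Unemployment rate ≈ 11.25%; labor force participation rate ≈ 60.21%.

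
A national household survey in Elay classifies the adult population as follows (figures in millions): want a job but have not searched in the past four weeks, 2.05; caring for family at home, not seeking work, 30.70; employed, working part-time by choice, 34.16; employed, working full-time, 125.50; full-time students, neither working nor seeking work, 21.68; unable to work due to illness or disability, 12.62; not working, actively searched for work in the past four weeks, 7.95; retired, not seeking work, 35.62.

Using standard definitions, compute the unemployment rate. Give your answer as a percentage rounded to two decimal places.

Unemployment rate ≈ 4.74%.

Employed = 34.16 + 125.50 = 159.66 million.
Unemployed = 7.95 million.
Labor force = 159.66 + 7.95 = 167.61 million.
Unemployment rate = 7.95 / 167.61 = 4.74%.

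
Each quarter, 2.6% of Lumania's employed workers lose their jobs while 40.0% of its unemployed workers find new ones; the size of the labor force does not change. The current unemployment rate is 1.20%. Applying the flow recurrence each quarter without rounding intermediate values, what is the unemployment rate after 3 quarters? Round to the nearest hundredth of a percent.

Unemployment rate after three quarters ≈ 5.18%.

With a fixed labor force, u_{t+1} = u_t + s·(1−u_t) − f·u_t = u_t·(1−s−f) + s.
Here 1−s−f = 0.574 and s = 0.026.
u_1 = 0.012000 × 0.574 + 0.026 = 0.032888.
u_2 = 0.032888 × 0.574 + 0.026 = 0.044878.
u_3 = 0.044878 × 0.574 + 0.026 = 0.051760.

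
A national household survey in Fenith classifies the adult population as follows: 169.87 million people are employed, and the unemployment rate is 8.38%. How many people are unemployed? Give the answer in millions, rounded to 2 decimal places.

About 15.54 million are unemployed.

Let U be the number unemployed. The labor force is E + U, and U/(E+U) = 0.0838.
So U = 0.0838 × 169.87 / (1 − 0.0838) = 14.2351 / 0.9162 ≈ 15.54 million.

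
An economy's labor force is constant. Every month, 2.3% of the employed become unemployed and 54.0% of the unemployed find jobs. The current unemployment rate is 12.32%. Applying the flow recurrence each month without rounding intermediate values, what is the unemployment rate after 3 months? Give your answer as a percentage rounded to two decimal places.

With a fixed labor force, u_{t+1} = u_t + s·(1−u_t) − f·u_t = u_t·(1−s−f) + s.
Here 1−s−f = 0.437 and s = 0.023.
u_1 = 0.123200 × 0.437 + 0.023 = 0.076838.
u_2 = 0.076838 × 0.437 + 0.023 = 0.056578.
u_3 = 0.056578 × 0.437 + 0.023 = 0.047725.

Unemployment rate after three months ≈ 4.77%.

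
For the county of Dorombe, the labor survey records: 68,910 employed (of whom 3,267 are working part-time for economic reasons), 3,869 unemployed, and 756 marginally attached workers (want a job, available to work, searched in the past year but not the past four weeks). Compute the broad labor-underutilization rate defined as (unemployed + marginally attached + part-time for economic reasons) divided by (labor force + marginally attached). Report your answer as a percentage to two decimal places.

Labor force = 68,910 + 3,869 = 72,779.
Numerator = 3,869 + 756 + 3,267 = 7,892.
Denominator = 72,779 + 756 = 73,535.
Broad rate = 7,892 / 73,535 = 10.73%.

Broad underutilization rate ≈ 10.73%.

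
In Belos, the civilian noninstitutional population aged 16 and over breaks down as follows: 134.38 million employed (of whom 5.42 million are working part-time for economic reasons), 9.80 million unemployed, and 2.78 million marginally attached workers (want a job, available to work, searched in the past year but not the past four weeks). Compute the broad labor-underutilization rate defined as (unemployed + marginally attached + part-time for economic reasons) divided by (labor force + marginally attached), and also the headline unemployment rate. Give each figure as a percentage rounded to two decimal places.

Labor force = 134.38 + 9.80 = 144.18 million.
Numerator = 9.80 + 2.78 + 5.42 = 18.00 million.
Denominator = 144.18 + 2.78 = 146.96 million.
Broad rate = 18.00 / 146.96 = 12.25%.
Headline unemployment rate = 9.80 / 144.18 = 6.80%.

Broad underutilization rate ≈ 12.25%; headline unemployment rate ≈ 6.80%.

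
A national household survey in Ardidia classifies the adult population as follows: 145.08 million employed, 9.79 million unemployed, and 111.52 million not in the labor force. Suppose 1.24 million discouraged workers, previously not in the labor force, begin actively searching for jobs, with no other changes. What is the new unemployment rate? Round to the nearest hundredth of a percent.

Initially, labor force = 145.08 + 9.79 = 154.87 million, so u = 9.79/154.87 = 6.32%.
After the change, unemployed and labor force both rise by 1.24 → E = 145.08, U = 11.03, labor force = 156.11 million.
New unemployment rate = 11.03 / 156.11 = 7.07%.

New unemployment rate ≈ 7.07%.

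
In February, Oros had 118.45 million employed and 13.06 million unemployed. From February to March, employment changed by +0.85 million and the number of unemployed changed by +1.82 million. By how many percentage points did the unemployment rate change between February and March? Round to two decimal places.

The unemployment rate changed by +1.16 percentage points.

February: labor force = 118.45 + 13.06 = 131.51; u = 13.06/131.51 = 9.93%.
March: labor force = 119.30 + 14.88 = 134.18; u = 14.88/134.18 = 11.09%.
Change = 11.09% − 9.93% = +1.16 pp.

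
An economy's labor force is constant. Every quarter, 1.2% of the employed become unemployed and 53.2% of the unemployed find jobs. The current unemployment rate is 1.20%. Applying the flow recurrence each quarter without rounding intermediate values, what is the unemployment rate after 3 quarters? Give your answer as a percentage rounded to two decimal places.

Unemployment rate after three quarters ≈ 2.11%.

With a fixed labor force, u_{t+1} = u_t + s·(1−u_t) − f·u_t = u_t·(1−s−f) + s.
Here 1−s−f = 0.456 and s = 0.012.
u_1 = 0.012000 × 0.456 + 0.012 = 0.017472.
u_2 = 0.017472 × 0.456 + 0.012 = 0.019967.
u_3 = 0.019967 × 0.456 + 0.012 = 0.021105.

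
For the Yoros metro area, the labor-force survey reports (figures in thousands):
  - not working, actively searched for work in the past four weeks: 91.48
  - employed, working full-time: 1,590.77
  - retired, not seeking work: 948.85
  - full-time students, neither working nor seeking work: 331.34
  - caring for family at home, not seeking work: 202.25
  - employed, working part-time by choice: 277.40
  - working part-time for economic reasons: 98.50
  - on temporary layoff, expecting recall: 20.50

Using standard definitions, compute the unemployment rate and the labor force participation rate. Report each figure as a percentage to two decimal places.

Employed = 1,590.77 + 277.40 + 98.50 = 1,966.67 thousand (anyone who worked, including part-time for economic reasons, counts as employed).
Unemployed = 91.48 + 20.50 = 111.98 thousand (jobless and actively searching, or on temporary layoff).
Labor force = 1,966.67 + 111.98 = 2,078.65 thousand.
Not in labor force = 948.85 + 331.34 + 202.25 = 1,482.44 thousand (those not working and not actively searching are outside the labor force).
Civilian working-age population = 2,078.65 + 1,482.44 = 3,561.09 thousand.
Unemployment rate = 111.98 / 2,078.65 = 5.39%.
Labor force participation rate = 2,078.65 / 3,561.09 = 58.37%.

Unemployment rate ≈ 5.39%; labor force participation rate ≈ 58.37%.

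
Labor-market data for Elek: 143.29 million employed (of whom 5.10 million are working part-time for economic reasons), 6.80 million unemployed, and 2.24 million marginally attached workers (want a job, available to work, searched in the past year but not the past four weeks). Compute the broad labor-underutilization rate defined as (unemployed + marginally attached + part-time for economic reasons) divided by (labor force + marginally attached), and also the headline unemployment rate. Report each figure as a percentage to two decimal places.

Broad underutilization rate ≈ 9.28%; headline unemployment rate ≈ 4.53%.

Labor force = 143.29 + 6.80 = 150.09 million.
Numerator = 6.80 + 2.24 + 5.10 = 14.14 million.
Denominator = 150.09 + 2.24 = 152.33 million.
Broad rate = 14.14 / 152.33 = 9.28%.
Headline unemployment rate = 6.80 / 150.09 = 4.53%.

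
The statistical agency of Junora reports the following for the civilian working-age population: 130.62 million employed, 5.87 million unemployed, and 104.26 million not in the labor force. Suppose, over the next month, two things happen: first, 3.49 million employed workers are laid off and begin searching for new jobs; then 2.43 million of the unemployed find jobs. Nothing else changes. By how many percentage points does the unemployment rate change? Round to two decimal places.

Initially, labor force = 130.62 + 5.87 = 136.49 million, so u = 5.87/136.49 = 4.30%.
After the first change, employed falls and unemployed rises by 3.49; labor force unchanged → E = 127.13, U = 9.36, labor force = 136.49 million.
After the second change, unemployed falls and employed rises by 2.43; labor force unchanged → E = 129.56, U = 6.93, labor force = 136.49 million.
New unemployment rate = 6.93 / 136.49 = 5.08%.
Change = 5.08% − 4.30% = +0.78 percentage points.

The unemployment rate changes by +0.78 percentage points.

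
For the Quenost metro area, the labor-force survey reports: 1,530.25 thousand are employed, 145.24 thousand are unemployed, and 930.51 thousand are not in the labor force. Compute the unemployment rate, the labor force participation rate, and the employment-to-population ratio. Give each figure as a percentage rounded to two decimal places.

Labor force = employed + unemployed = 1,530.25 + 145.24 = 1,675.49 thousand.
Working-age population = 1,675.49 + 930.51 = 2,606.00 thousand.
Unemployment rate = 145.24 / 1,675.49 = 8.67%.
Labor force participation rate = 1,675.49 / 2,606.00 = 64.29%.
Employment-population ratio = 1,530.25 / 2,606.00 = 58.72%.

Unemployment rate ≈ 8.67%; labor force participation rate ≈ 64.29%; employment-population ratio ≈ 58.72%.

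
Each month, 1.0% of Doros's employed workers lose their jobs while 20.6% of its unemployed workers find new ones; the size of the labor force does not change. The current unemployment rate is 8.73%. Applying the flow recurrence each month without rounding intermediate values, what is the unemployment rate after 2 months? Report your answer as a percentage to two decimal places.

With a fixed labor force, u_{t+1} = u_t + s·(1−u_t) − f·u_t = u_t·(1−s−f) + s.
Here 1−s−f = 0.784 and s = 0.010.
u_1 = 0.087300 × 0.784 + 0.010 = 0.078443.
u_2 = 0.078443 × 0.784 + 0.010 = 0.071499.

Unemployment rate after two months ≈ 7.15%.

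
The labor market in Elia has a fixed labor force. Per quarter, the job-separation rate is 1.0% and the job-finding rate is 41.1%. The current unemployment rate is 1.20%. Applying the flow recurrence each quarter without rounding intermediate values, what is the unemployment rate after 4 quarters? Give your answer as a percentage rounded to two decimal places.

With a fixed labor force, u_{t+1} = u_t + s·(1−u_t) − f·u_t = u_t·(1−s−f) + s.
Here 1−s−f = 0.579 and s = 0.010.
u_1 = 0.012000 × 0.579 + 0.010 = 0.016948.
u_2 = 0.016948 × 0.579 + 0.010 = 0.019813.
u_3 = 0.019813 × 0.579 + 0.010 = 0.021472.
u_4 = 0.021472 × 0.579 + 0.010 = 0.022432.

Unemployment rate after four quarters ≈ 2.24%.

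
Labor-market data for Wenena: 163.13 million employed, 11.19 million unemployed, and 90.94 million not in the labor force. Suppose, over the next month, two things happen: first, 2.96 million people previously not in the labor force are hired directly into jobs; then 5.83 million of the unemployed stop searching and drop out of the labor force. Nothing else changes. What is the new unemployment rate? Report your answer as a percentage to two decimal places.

New unemployment rate ≈ 3.13%.

Initially, labor force = 163.13 + 11.19 = 174.32 million, so u = 11.19/174.32 = 6.42%.
After the first change, employed and labor force both rise by 2.96; unemployed unchanged → E = 166.09, U = 11.19, labor force = 177.28 million.
After the second change, unemployed and labor force both fall by 5.83 → E = 166.09, U = 5.36, labor force = 171.45 million.
New unemployment rate = 5.36 / 171.45 = 3.13%.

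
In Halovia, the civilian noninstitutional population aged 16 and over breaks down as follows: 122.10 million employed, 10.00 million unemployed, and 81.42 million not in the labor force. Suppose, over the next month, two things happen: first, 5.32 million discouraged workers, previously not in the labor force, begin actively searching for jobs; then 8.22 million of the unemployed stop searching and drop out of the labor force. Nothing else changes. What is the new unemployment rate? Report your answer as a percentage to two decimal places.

New unemployment rate ≈ 5.50%.

Initially, labor force = 122.10 + 10.00 = 132.10 million, so u = 10.00/132.10 = 7.57%.
After the first change, unemployed and labor force both rise by 5.32 → E = 122.10, U = 15.32, labor force = 137.42 million.
After the second change, unemployed and labor force both fall by 8.22 → E = 122.10, U = 7.10, labor force = 129.20 million.
New unemployment rate = 7.10 / 129.20 = 5.50%.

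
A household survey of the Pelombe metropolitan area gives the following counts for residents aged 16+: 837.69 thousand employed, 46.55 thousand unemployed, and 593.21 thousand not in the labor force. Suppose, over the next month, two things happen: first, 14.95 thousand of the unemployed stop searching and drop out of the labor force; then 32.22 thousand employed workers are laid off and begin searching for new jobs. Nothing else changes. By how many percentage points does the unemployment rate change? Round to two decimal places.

The unemployment rate changes by +2.08 percentage points.

Initially, labor force = 837.69 + 46.55 = 884.24 thousand, so u = 46.55/884.24 = 5.26%.
After the first change, unemployed and labor force both fall by 14.95 → E = 837.69, U = 31.60, labor force = 869.29 thousand.
After the second change, employed falls and unemployed rises by 32.22; labor force unchanged → E = 805.47, U = 63.82, labor force = 869.29 thousand.
New unemployment rate = 63.82 / 869.29 = 7.34%.
Change = 7.34% − 5.26% = +2.08 percentage points.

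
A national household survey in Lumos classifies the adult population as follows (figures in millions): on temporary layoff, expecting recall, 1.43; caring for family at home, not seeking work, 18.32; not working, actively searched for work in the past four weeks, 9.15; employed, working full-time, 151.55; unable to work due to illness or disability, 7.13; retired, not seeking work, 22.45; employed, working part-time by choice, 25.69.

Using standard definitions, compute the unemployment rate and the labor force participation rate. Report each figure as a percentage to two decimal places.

Employed = 151.55 + 25.69 = 177.24 million.
Unemployed = 1.43 + 9.15 = 10.58 million (jobless and actively searching, or on temporary layoff).
Labor force = 177.24 + 10.58 = 187.82 million.
Not in labor force = 18.32 + 7.13 + 22.45 = 47.90 million (those not working and not actively searching are outside the labor force).
Civilian working-age population = 187.82 + 47.90 = 235.72 million.
Unemployment rate = 10.58 / 187.82 = 5.63%.
Labor force participation rate = 187.82 / 235.72 = 79.68%.

Unemployment rate ≈ 5.63%; labor force participation rate ≈ 79.68%.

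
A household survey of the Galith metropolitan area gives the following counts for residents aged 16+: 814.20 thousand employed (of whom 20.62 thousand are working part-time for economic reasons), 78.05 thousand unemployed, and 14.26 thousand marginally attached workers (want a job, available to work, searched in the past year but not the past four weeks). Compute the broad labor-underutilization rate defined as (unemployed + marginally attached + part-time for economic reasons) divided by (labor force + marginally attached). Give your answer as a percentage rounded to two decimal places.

Broad underutilization rate ≈ 12.46%.

Labor force = 814.20 + 78.05 = 892.25 thousand.
Numerator = 78.05 + 14.26 + 20.62 = 112.93 thousand.
Denominator = 892.25 + 14.26 = 906.51 thousand.
Broad rate = 112.93 / 906.51 = 12.46%.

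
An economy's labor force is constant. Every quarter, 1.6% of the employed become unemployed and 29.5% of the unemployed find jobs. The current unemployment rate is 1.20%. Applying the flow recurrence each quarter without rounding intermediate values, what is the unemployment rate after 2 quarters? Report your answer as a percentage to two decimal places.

With a fixed labor force, u_{t+1} = u_t + s·(1−u_t) − f·u_t = u_t·(1−s−f) + s.
Here 1−s−f = 0.689 and s = 0.016.
u_1 = 0.012000 × 0.689 + 0.016 = 0.024268.
u_2 = 0.024268 × 0.689 + 0.016 = 0.032721.

Unemployment rate after two quarters ≈ 3.27%.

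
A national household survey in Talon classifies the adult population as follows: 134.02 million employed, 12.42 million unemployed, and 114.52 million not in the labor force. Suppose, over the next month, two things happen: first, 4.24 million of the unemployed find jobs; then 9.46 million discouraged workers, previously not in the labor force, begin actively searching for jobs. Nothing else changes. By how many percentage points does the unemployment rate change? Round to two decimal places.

Initially, labor force = 134.02 + 12.42 = 146.44 million, so u = 12.42/146.44 = 8.48%.
After the first change, unemployed falls and employed rises by 4.24; labor force unchanged → E = 138.26, U = 8.18, labor force = 146.44 million.
After the second change, unemployed and labor force both rise by 9.46 → E = 138.26, U = 17.64, labor force = 155.90 million.
New unemployment rate = 17.64 / 155.90 = 11.31%.
Change = 11.31% − 8.48% = +2.83 percentage points.

The unemployment rate changes by +2.83 percentage points.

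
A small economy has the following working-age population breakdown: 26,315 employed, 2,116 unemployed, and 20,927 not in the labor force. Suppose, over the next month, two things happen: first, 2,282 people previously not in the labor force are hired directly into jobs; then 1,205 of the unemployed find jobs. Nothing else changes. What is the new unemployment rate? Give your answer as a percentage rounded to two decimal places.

New unemployment rate ≈ 2.97%.

Initially, labor force = 26,315 + 2,116 = 28,431, so u = 2,116/28,431 = 7.44%.
After the first change, employed and labor force both rise by 2,282; unemployed unchanged → E = 28,597, U = 2,116, labor force = 30,713.
After the second change, unemployed falls and employed rises by 1,205; labor force unchanged → E = 29,802, U = 911, labor force = 30,713.
New unemployment rate = 911 / 30,713 = 2.97%.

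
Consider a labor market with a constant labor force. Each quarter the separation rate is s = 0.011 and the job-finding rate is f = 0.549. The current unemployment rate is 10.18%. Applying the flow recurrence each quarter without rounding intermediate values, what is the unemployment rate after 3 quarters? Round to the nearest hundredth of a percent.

Unemployment rate after three quarters ≈ 2.66%.

With a fixed labor force, u_{t+1} = u_t + s·(1−u_t) − f·u_t = u_t·(1−s−f) + s.
Here 1−s−f = 0.440 and s = 0.011.
u_1 = 0.101800 × 0.440 + 0.011 = 0.055792.
u_2 = 0.055792 × 0.440 + 0.011 = 0.035548.
u_3 = 0.035548 × 0.440 + 0.011 = 0.026641.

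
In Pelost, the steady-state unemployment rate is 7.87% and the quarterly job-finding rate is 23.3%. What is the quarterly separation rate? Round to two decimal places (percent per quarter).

Separation rate ≈ 1.99% per quarter.

From u* = s/(s+f): s = u·f/(1−u).
s = 0.0787 × 23.3 / (1 − 0.0787) = 1.8337 / 0.9213 ≈ 1.99% per quarter.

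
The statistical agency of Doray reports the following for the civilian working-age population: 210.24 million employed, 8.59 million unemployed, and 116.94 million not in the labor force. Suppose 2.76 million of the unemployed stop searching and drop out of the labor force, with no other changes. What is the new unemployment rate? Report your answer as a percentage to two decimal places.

Initially, labor force = 210.24 + 8.59 = 218.83 million, so u = 8.59/218.83 = 3.93%.
After the change, unemployed and labor force both fall by 2.76 → E = 210.24, U = 5.83, labor force = 216.07 million.
New unemployment rate = 5.83 / 216.07 = 2.70%.

New unemployment rate ≈ 2.70%.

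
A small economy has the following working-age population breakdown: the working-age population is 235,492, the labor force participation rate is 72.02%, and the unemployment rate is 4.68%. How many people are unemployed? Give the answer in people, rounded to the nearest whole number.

About 7,937 are unemployed.

Labor force = 0.7202 × 235,492 = 169,601.
Unemployed = 0.0468 × 169,601 ≈ 7,937.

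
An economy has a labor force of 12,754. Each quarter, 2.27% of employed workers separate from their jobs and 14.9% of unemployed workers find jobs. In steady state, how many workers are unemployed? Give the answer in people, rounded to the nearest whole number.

Steady-state unemployment rate u* = s/(s+f) = 2.27/(2.27+14.9) = 0.132207.
Unemployed = u* × labor force = 0.132207 × 12,754 ≈ 1,686.

About 1,686 are unemployed in steady state.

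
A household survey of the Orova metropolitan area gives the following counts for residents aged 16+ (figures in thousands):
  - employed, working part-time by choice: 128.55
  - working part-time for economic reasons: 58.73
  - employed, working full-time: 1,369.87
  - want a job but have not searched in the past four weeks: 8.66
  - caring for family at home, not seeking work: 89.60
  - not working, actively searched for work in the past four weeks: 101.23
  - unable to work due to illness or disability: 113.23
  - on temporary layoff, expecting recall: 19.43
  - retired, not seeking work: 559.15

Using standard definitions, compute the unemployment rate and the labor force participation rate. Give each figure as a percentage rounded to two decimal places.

Unemployment rate ≈ 7.19%; labor force participation rate ≈ 68.53%.

Employed = 128.55 + 58.73 + 1,369.87 = 1,557.15 thousand (anyone who worked, including part-time for economic reasons, counts as employed).
Unemployed = 101.23 + 19.43 = 120.66 thousand (jobless and actively searching, or on temporary layoff).
Labor force = 1,557.15 + 120.66 = 1,677.81 thousand.
Not in labor force = 8.66 + 89.60 + 113.23 + 559.15 = 770.64 thousand (those not working and not actively searching are outside the labor force — including those who want a job but have given up searching).
Civilian working-age population = 1,677.81 + 770.64 = 2,448.45 thousand.
Unemployment rate = 120.66 / 1,677.81 = 7.19%.
Labor force participation rate = 1,677.81 / 2,448.45 = 68.53%.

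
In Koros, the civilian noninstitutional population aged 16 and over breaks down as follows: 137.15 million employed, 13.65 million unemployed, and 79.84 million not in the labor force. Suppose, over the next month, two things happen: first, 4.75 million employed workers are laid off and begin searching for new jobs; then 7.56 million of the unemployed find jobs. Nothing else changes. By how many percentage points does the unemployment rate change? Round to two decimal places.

The unemployment rate changes by −1.86 percentage points.

Initially, labor force = 137.15 + 13.65 = 150.80 million, so u = 13.65/150.80 = 9.05%.
After the first change, employed falls and unemployed rises by 4.75; labor force unchanged → E = 132.40, U = 18.40, labor force = 150.80 million.
After the second change, unemployed falls and employed rises by 7.56; labor force unchanged → E = 139.96, U = 10.84, labor force = 150.80 million.
New unemployment rate = 10.84 / 150.80 = 7.19%.
Change = 7.19% − 9.05% = −1.86 percentage points.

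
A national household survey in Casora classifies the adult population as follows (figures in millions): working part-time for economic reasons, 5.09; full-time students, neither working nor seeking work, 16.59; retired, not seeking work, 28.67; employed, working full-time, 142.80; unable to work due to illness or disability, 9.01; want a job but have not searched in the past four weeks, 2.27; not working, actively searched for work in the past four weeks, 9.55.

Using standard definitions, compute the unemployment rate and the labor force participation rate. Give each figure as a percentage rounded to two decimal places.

Employed = 5.09 + 142.80 = 147.89 million (anyone who worked, including part-time for economic reasons, counts as employed).
Unemployed = 9.55 million.
Labor force = 147.89 + 9.55 = 157.44 million.
Not in labor force = 16.59 + 28.67 + 9.01 + 2.27 = 56.54 million (those not working and not actively searching are outside the labor force — including those who want a job but have given up searching).
Civilian working-age population = 157.44 + 56.54 = 213.98 million.
Unemployment rate = 9.55 / 157.44 = 6.07%.
Labor force participation rate = 157.44 / 213.98 = 73.58%.

Unemployment rate ≈ 6.07%; labor force participation rate ≈ 73.58%.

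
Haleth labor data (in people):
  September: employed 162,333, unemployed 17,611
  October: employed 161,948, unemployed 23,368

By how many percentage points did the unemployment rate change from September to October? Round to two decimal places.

The unemployment rate changed by +2.82 percentage points.

September: labor force = 162,333 + 17,611 = 179,944; u = 17,611/179,944 = 9.79%.
October: labor force = 161,948 + 23,368 = 185,316; u = 23,368/185,316 = 12.61%.
Change = 12.61% − 9.79% = +2.82 pp.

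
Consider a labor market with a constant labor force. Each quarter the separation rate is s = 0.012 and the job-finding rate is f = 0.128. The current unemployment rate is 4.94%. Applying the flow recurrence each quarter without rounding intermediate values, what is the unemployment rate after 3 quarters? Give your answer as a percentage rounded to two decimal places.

Unemployment rate after three quarters ≈ 6.26%.

With a fixed labor force, u_{t+1} = u_t + s·(1−u_t) − f·u_t = u_t·(1−s−f) + s.
Here 1−s−f = 0.860 and s = 0.012.
u_1 = 0.049400 × 0.860 + 0.012 = 0.054484.
u_2 = 0.054484 × 0.860 + 0.012 = 0.058856.
u_3 = 0.058856 × 0.860 + 0.012 = 0.062616.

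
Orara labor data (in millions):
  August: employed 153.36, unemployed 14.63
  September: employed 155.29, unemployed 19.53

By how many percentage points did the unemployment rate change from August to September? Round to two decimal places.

August: labor force = 153.36 + 14.63 = 167.99; u = 14.63/167.99 = 8.71%.
September: labor force = 155.29 + 19.53 = 174.82; u = 19.53/174.82 = 11.17%.
Change = 11.17% − 8.71% = +2.46 pp.

The unemployment rate changed by +2.46 percentage points.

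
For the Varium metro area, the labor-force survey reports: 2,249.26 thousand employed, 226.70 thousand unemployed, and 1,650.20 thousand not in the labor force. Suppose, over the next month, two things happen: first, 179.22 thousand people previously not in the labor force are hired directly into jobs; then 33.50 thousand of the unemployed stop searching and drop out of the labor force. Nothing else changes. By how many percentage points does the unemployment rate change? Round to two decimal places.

The unemployment rate changes by −1.79 percentage points.

Initially, labor force = 2,249.26 + 226.70 = 2,475.96 thousand, so u = 226.70/2,475.96 = 9.16%.
After the first change, employed and labor force both rise by 179.22; unemployed unchanged → E = 2,428.48, U = 226.70, labor force = 2,655.18 thousand.
After the second change, unemployed and labor force both fall by 33.50 → E = 2,428.48, U = 193.20, labor force = 2,621.68 thousand.
New unemployment rate = 193.20 / 2,621.68 = 7.37%.
Change = 7.37% − 9.16% = −1.79 percentage points.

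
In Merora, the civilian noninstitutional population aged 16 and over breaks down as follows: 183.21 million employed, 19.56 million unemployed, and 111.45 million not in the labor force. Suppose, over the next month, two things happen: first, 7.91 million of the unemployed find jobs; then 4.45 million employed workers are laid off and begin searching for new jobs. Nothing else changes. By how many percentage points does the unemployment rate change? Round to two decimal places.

Initially, labor force = 183.21 + 19.56 = 202.77 million, so u = 19.56/202.77 = 9.65%.
After the first change, unemployed falls and employed rises by 7.91; labor force unchanged → E = 191.12, U = 11.65, labor force = 202.77 million.
After the second change, employed falls and unemployed rises by 4.45; labor force unchanged → E = 186.67, U = 16.10, labor force = 202.77 million.
New unemployment rate = 16.10 / 202.77 = 7.94%.
Change = 7.94% − 9.65% = −1.71 percentage points.

The unemployment rate changes by −1.71 percentage points.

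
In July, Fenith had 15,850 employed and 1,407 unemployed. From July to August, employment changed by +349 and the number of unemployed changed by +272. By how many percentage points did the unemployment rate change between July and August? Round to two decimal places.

The unemployment rate changed by +1.24 percentage points.

July: labor force = 15,850 + 1,407 = 17,257; u = 1,407/17,257 = 8.15%.
August: labor force = 16,199 + 1,679 = 17,878; u = 1,679/17,878 = 9.39%.
Change = 9.39% − 8.15% = +1.24 pp.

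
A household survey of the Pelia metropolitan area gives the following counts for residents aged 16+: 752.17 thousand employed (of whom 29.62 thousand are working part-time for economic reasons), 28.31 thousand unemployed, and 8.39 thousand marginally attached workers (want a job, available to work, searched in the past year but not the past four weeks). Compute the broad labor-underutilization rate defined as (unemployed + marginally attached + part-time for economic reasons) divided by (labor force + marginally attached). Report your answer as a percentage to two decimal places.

Labor force = 752.17 + 28.31 = 780.48 thousand.
Numerator = 28.31 + 8.39 + 29.62 = 66.32 thousand.
Denominator = 780.48 + 8.39 = 788.87 thousand.
Broad rate = 66.32 / 788.87 = 8.41%.

Broad underutilization rate ≈ 8.41%.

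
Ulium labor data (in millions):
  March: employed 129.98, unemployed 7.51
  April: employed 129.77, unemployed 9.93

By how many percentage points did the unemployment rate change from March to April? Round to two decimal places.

March: labor force = 129.98 + 7.51 = 137.49; u = 7.51/137.49 = 5.46%.
April: labor force = 129.77 + 9.93 = 139.70; u = 9.93/139.70 = 7.11%.
Change = 7.11% − 5.46% = +1.65 pp.

The unemployment rate changed by +1.65 percentage points.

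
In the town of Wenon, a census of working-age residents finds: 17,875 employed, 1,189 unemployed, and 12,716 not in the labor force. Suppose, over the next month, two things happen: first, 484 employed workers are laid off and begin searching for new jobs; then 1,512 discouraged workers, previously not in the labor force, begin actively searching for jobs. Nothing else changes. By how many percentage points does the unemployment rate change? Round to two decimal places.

The unemployment rate changes by +9.24 percentage points.

Initially, labor force = 17,875 + 1,189 = 19,064, so u = 1,189/19,064 = 6.24%.
After the first change, employed falls and unemployed rises by 484; labor force unchanged → E = 17,391, U = 1,673, labor force = 19,064.
After the second change, unemployed and labor force both rise by 1,512 → E = 17,391, U = 3,185, labor force = 20,576.
New unemployment rate = 3,185 / 20,576 = 15.48%.
Change = 15.48% − 6.24% = +9.24 percentage points.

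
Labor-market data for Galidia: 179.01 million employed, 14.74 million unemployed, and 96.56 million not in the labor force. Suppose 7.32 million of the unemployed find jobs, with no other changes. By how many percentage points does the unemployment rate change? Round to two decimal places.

The unemployment rate changes by −3.78 percentage points.

Initially, labor force = 179.01 + 14.74 = 193.75 million, so u = 14.74/193.75 = 7.61%.
After the change, unemployed falls and employed rises by 7.32; labor force unchanged → E = 186.33, U = 7.42, labor force = 193.75 million.
New unemployment rate = 7.42 / 193.75 = 3.83%.
Change = 3.83% − 7.61% = −3.78 percentage points.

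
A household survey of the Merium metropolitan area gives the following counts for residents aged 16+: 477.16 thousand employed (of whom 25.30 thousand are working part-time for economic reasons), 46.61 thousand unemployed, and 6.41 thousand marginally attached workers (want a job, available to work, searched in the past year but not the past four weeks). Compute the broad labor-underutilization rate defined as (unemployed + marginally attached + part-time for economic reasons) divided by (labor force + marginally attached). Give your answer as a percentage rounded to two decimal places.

Broad underutilization rate ≈ 14.77%.

Labor force = 477.16 + 46.61 = 523.77 thousand.
Numerator = 46.61 + 6.41 + 25.30 = 78.32 thousand.
Denominator = 523.77 + 6.41 = 530.18 thousand.
Broad rate = 78.32 / 530.18 = 14.77%.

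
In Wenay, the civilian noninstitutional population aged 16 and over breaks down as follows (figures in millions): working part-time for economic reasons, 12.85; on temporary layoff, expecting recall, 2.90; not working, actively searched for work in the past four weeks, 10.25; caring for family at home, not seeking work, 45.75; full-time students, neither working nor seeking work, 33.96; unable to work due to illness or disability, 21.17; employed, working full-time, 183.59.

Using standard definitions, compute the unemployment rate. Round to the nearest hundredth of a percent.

Unemployment rate ≈ 6.27%.

Employed = 12.85 + 183.59 = 196.44 million (anyone who worked, including part-time for economic reasons, counts as employed).
Unemployed = 2.90 + 10.25 = 13.15 million (jobless and actively searching, or on temporary layoff).
Labor force = 196.44 + 13.15 = 209.59 million.
Unemployment rate = 13.15 / 209.59 = 6.27%.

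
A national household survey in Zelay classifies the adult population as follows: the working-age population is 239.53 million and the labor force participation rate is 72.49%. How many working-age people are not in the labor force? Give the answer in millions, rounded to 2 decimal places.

About 65.89 million are not in the labor force.

Share not in the labor force = 1 − 0.7249 = 0.2751.
Not in labor force = 0.2751 × 239.53 ≈ 65.89 million.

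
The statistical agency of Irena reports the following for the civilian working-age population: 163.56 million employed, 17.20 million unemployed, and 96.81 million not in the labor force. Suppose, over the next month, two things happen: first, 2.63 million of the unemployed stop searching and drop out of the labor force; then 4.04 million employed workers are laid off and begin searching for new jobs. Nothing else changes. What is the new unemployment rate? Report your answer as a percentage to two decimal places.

New unemployment rate ≈ 10.45%.

Initially, labor force = 163.56 + 17.20 = 180.76 million, so u = 17.20/180.76 = 9.52%.
After the first change, unemployed and labor force both fall by 2.63 → E = 163.56, U = 14.57, labor force = 178.13 million.
After the second change, employed falls and unemployed rises by 4.04; labor force unchanged → E = 159.52, U = 18.61, labor force = 178.13 million.
New unemployment rate = 18.61 / 178.13 = 10.45%.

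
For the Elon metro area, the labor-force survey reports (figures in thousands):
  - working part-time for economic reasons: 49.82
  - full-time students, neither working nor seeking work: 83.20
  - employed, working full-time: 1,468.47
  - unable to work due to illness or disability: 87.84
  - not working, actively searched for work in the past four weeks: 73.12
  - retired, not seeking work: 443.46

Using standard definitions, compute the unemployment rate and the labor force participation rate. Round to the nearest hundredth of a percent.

Unemployment rate ≈ 4.59%; labor force participation rate ≈ 72.14%.

Employed = 49.82 + 1,468.47 = 1,518.29 thousand (anyone who worked, including part-time for economic reasons, counts as employed).
Unemployed = 73.12 thousand.
Labor force = 1,518.29 + 73.12 = 1,591.41 thousand.
Not in labor force = 83.20 + 87.84 + 443.46 = 614.50 thousand (those not working and not actively searching are outside the labor force).
Civilian working-age population = 1,591.41 + 614.50 = 2,205.91 thousand.
Unemployment rate = 73.12 / 1,591.41 = 4.59%.
Labor force participation rate = 1,591.41 / 2,205.91 = 72.14%.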